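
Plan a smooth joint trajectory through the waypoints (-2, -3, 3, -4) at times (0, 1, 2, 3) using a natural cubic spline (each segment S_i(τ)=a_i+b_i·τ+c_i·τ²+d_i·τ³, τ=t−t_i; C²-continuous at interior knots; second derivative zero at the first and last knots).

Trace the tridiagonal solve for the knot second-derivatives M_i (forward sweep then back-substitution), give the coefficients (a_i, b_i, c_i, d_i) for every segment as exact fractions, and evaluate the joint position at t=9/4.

Δ: Δ0=-1, Δ1=6, Δ2=-7
row 1: diag=4, rhs=42; c'=1/4, d'=21/2
row 2: denom=4−1·1/4=15/4; d'=(-78−1·21/2)/(15/4)=-118/5
back: M2=-118/5
back: M1=21/2−1/4·-118/5=82/5
M: M0=0, M1=82/5, M2=-118/5, M3=0
seg 0: a=-2, c=M0/2=0, d=(M1−M0)/(6·1)=41/15, b=Δ0−h0·(2M0+M1)/6=-56/15
seg 1: a=-3, c=M1/2=41/5, d=(M2−M1)/(6·1)=-20/3, b=Δ1−h1·(2M1+M2)/6=67/15
seg 2: a=3, c=M2/2=-59/5, d=(M3−M2)/(6·1)=59/15, b=Δ2−h2·(2M2+M3)/6=13/15
t_q=9/4 → seg 2, τ=1/4; S=3+13/15·τ+-59/5·τ²+59/15·τ³=813/320

  seg 0: a=-2 b=-56/15 c=0 d=41/15
  seg 1: a=-3 b=67/15 c=41/5 d=-20/3
  seg 2: a=3 b=13/15 c=-59/5 d=59/15
S(9/4) = 813/320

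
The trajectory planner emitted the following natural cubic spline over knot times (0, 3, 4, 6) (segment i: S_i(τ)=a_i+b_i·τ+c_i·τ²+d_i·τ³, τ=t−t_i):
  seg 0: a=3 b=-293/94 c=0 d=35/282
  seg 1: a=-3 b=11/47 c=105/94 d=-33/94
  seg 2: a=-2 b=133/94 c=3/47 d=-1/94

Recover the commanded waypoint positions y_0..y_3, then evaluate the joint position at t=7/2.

y_0 = S_0(0) = a_0 = 3
y_1 = S_1(0) = a_1 = -3
y_2 = S_2(0) = a_2 = -2
y_3 = S_2(2) = 1
t_q=7/2 is in segment 1 (τ=1/2); S_1(τ)=-1991/752

y_0=3 y_1=-3 y_2=-2 y_3=1
S(7/2) = -1991/752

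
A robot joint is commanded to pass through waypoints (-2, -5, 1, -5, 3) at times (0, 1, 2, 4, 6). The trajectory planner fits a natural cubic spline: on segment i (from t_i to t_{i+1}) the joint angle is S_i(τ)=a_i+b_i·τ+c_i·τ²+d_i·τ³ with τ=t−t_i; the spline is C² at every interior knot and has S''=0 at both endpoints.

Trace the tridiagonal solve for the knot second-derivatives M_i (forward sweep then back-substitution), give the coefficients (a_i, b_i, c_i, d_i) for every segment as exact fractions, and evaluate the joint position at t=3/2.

Δ: Δ0=-3, Δ1=6, Δ2=-3, Δ3=4
row 1: diag=4, rhs=54; c'=1/4, d'=27/2
row 2: denom=6−1·1/4=23/4; d'=(-54−1·27/2)/(23/4)=-270/23
row 3: denom=8−2·8/23=168/23; d'=(42−2·-270/23)/(168/23)=251/28
back: M3=251/28
back: M2=-270/23−8/23·251/28=-104/7
back: M1=27/2−1/4·-104/7=241/14
M: M0=0, M1=241/14, M2=-104/7, M3=251/28, M4=0
seg 0: a=-2, c=M0/2=0, d=(M1−M0)/(6·1)=241/84, b=Δ0−h0·(2M0+M1)/6=-493/84
seg 1: a=-5, c=M1/2=241/28, d=(M2−M1)/(6·1)=-449/84, b=Δ1−h1·(2M1+M2)/6=115/42
seg 2: a=1, c=M2/2=-52/7, d=(M3−M2)/(6·2)=667/336, b=Δ2−h2·(2M2+M3)/6=47/12
seg 3: a=-5, c=M3/2=251/56, d=(M4−M3)/(6·2)=-251/336, b=Δ3−h3·(2M3+M4)/6=-83/42
t_q=3/2 → seg 1, τ=1/2; S=-5+115/42·τ+241/28·τ²+-449/84·τ³=-481/224

  seg 0: a=-2 b=-493/84 c=0 d=241/84
  seg 1: a=-5 b=115/42 c=241/28 d=-449/84
  seg 2: a=1 b=47/12 c=-52/7 d=667/336
  seg 3: a=-5 b=-83/42 c=251/56 d=-251/336
S(3/2) = -481/224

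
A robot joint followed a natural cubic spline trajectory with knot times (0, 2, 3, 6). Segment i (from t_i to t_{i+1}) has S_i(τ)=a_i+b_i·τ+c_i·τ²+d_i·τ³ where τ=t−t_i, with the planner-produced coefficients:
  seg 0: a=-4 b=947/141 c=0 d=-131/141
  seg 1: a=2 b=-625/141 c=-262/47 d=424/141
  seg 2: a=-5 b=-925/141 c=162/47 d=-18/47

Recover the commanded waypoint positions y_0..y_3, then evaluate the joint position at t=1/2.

y_0 = S_0(0) = a_0 = -4
y_1 = S_1(0) = a_1 = 2
y_2 = S_2(0) = a_2 = -5
y_3 = S_2(3) = -4
t_q=1/2 is in segment 0 (τ=1/2); S_0(τ)=-285/376

y_0=-4 y_1=2 y_2=-5 y_3=-4
S(1/2) = -285/376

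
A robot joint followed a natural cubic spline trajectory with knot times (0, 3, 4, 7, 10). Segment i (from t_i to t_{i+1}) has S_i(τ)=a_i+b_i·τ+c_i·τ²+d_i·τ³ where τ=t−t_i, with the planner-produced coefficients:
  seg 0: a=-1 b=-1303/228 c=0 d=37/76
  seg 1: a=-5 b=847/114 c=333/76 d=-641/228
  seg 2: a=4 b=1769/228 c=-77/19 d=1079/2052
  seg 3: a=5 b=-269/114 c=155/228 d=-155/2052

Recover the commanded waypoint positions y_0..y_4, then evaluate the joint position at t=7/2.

y_0=-1 y_1=-5 y_2=4 y_3=5 y_4=2
S(7/2) = -329/608

y_0 = S_0(0) = a_0 = -1
y_1 = S_1(0) = a_1 = -5
y_2 = S_2(0) = a_2 = 4
y_3 = S_3(0) = a_3 = 5
y_4 = S_3(3) = 2
t_q=7/2 is in segment 1 (τ=1/2); S_1(τ)=-329/608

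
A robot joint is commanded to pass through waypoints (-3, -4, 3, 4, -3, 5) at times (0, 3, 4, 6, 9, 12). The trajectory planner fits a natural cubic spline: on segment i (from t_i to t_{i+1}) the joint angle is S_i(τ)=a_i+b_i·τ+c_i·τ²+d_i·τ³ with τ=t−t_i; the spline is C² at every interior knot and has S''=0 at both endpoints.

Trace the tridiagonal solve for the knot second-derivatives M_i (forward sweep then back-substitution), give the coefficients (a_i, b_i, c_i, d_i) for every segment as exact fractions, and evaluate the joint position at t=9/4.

Δ: Δ0=-1/3, Δ1=7, Δ2=1/2, Δ3=-7/3, Δ4=8/3
row 1: diag=8, rhs=44; c'=1/8, d'=11/2
row 2: denom=6−1·1/8=47/8; d'=(-39−1·11/2)/(47/8)=-356/47
row 3: denom=10−2·16/47=438/47; d'=(-17−2·-356/47)/(438/47)=-29/146
row 4: denom=12−3·47/146=1611/146; d'=(30−3·-29/146)/(1611/146)=1489/537
back: M4=1489/537
back: M3=-29/146−47/146·1489/537=-586/537
back: M2=-356/47−16/47·-586/537=-3868/537
back: M1=11/2−1/8·-3868/537=3437/537
M: M0=0, M1=3437/537, M2=-3868/537, M3=-586/537, M4=1489/537, M5=0
seg 0: a=-3, c=M0/2=0, d=(M1−M0)/(6·3)=3437/9666, b=Δ0−h0·(2M0+M1)/6=-1265/358
seg 1: a=-4, c=M1/2=3437/1074, d=(M2−M1)/(6·1)=-2435/1074, b=Δ1−h1·(2M1+M2)/6=1086/179
seg 2: a=3, c=M2/2=-1934/537, d=(M3−M2)/(6·2)=547/1074, b=Δ2−h2·(2M2+M3)/6=6085/1074
seg 3: a=4, c=M3/2=-293/537, d=(M4−M3)/(6·3)=2075/9666, b=Δ3−h3·(2M3+M4)/6=-941/358
seg 4: a=-3, c=M4/2=1489/1074, d=(M5−M4)/(6·3)=-1489/9666, b=Δ4−h4·(2M4+M5)/6=-19/179
t_q=9/4 → seg 0, τ=9/4; S=-3+-1265/358·τ+0·τ²+3437/9666·τ³=-158097/22912

  seg 0: a=-3 b=-1265/358 c=0 d=3437/9666
  seg 1: a=-4 b=1086/179 c=3437/1074 d=-2435/1074
  seg 2: a=3 b=6085/1074 c=-1934/537 d=547/1074
  seg 3: a=4 b=-941/358 c=-293/537 d=2075/9666
  seg 4: a=-3 b=-19/179 c=1489/1074 d=-1489/9666
S(9/4) = -158097/22912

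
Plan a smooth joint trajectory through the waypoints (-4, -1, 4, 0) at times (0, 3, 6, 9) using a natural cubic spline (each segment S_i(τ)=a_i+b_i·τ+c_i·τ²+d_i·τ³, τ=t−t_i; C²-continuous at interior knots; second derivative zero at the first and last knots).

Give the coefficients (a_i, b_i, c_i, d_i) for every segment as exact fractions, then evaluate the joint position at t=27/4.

Δ: Δ0=1, Δ1=5/3, Δ2=-4/3
row 1: diag=12, rhs=4; c'=1/4, d'=1/3
row 2: denom=12−3·1/4=45/4; d'=(-18−3·1/3)/(45/4)=-76/45
back: M2=-76/45
back: M1=1/3−1/4·-76/45=34/45
M: M0=0, M1=34/45, M2=-76/45, M3=0
seg 0: a=-4, c=M0/2=0, d=(M1−M0)/(6·3)=17/405, b=Δ0−h0·(2M0+M1)/6=28/45
seg 1: a=-1, c=M1/2=17/45, d=(M2−M1)/(6·3)=-11/81, b=Δ1−h1·(2M1+M2)/6=79/45
seg 2: a=4, c=M2/2=-38/45, d=(M3−M2)/(6·3)=38/405, b=Δ2−h2·(2M2+M3)/6=16/45
t_q=27/4 → seg 2, τ=3/4; S=4+16/45·τ+-38/45·τ²+38/405·τ³=613/160

  seg 0: a=-4 b=28/45 c=0 d=17/405
  seg 1: a=-1 b=79/45 c=17/45 d=-11/81
  seg 2: a=4 b=16/45 c=-38/45 d=38/405
S(27/4) = 613/160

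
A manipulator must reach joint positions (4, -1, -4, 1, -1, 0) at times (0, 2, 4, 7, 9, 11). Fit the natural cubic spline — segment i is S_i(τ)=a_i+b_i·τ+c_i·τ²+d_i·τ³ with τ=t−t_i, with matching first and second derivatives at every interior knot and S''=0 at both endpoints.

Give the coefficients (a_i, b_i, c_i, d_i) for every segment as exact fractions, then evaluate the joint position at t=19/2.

  seg 0: a=4 b=-757/300 c=0 d=7/1200
  seg 1: a=-1 b=-184/75 c=7/200 d=53/240
  seg 2: a=-4 b=101/300 c=34/25 d=-11/36
  seg 3: a=1 b=37/150 c=-139/100 d=23/60
  seg 4: a=-1 b=-107/150 c=91/100 d=-91/600
S(19/2) = -1837/1600

Δ: Δ0=-5/2, Δ1=-3/2, Δ2=5/3, Δ3=-1, Δ4=1/2
row 1: diag=8, rhs=6; c'=1/4, d'=3/4
row 2: denom=10−2·1/4=19/2; d'=(19−2·3/4)/(19/2)=35/19
row 3: denom=10−3·6/19=172/19; d'=(-16−3·35/19)/(172/19)=-409/172
row 4: denom=8−2·19/86=325/43; d'=(9−2·-409/172)/(325/43)=91/50
back: M4=91/50
back: M3=-409/172−19/86·91/50=-139/50
back: M2=35/19−6/19·-139/50=68/25
back: M1=3/4−1/4·68/25=7/100
M: M0=0, M1=7/100, M2=68/25, M3=-139/50, M4=91/50, M5=0
seg 0: a=4, c=M0/2=0, d=(M1−M0)/(6·2)=7/1200, b=Δ0−h0·(2M0+M1)/6=-757/300
seg 1: a=-1, c=M1/2=7/200, d=(M2−M1)/(6·2)=53/240, b=Δ1−h1·(2M1+M2)/6=-184/75
seg 2: a=-4, c=M2/2=34/25, d=(M3−M2)/(6·3)=-11/36, b=Δ2−h2·(2M2+M3)/6=101/300
seg 3: a=1, c=M3/2=-139/100, d=(M4−M3)/(6·2)=23/60, b=Δ3−h3·(2M3+M4)/6=37/150
seg 4: a=-1, c=M4/2=91/100, d=(M5−M4)/(6·2)=-91/600, b=Δ4−h4·(2M4+M5)/6=-107/150
t_q=19/2 → seg 4, τ=1/2; S=-1+-107/150·τ+91/100·τ²+-91/600·τ³=-1837/1600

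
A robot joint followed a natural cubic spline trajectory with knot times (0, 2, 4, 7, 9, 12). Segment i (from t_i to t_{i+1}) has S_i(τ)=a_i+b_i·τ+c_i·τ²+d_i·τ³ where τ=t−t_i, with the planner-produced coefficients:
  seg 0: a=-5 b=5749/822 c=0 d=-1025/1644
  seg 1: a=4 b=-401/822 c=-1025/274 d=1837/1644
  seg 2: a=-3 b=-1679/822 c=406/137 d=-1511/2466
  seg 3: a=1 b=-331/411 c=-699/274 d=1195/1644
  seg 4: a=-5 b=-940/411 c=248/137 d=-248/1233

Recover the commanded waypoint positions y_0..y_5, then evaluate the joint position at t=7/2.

y_0 = S_0(0) = a_0 = -5
y_1 = S_1(0) = a_1 = 4
y_2 = S_2(0) = a_2 = -3
y_3 = S_3(0) = a_3 = 1
y_4 = S_4(0) = a_4 = -5
y_5 = S_4(3) = -1
t_q=7/2 is in segment 1 (τ=3/2); S_1(τ)=-6039/4384

y_0=-5 y_1=4 y_2=-3 y_3=1 y_4=-5 y_5=-1
S(7/2) = -6039/4384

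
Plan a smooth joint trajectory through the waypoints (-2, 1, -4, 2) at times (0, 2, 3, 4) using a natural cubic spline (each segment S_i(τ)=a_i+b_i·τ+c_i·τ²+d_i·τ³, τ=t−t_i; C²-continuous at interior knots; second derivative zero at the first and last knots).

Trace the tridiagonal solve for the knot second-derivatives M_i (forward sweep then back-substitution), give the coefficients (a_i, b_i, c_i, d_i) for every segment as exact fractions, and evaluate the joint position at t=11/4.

  seg 0: a=-2 b=217/46 c=0 d=-37/46
  seg 1: a=1 b=-227/46 c=-111/23 d=219/46
  seg 2: a=-4 b=-7/23 c=435/46 d=-145/46
S(11/4) = -10031/2944

Δ: Δ0=3/2, Δ1=-5, Δ2=6
row 1: diag=6, rhs=-39; c'=1/6, d'=-13/2
row 2: denom=4−1·1/6=23/6; d'=(66−1·-13/2)/(23/6)=435/23
back: M2=435/23
back: M1=-13/2−1/6·435/23=-222/23
M: M0=0, M1=-222/23, M2=435/23, M3=0
seg 0: a=-2, c=M0/2=0, d=(M1−M0)/(6·2)=-37/46, b=Δ0−h0·(2M0+M1)/6=217/46
seg 1: a=1, c=M1/2=-111/23, d=(M2−M1)/(6·1)=219/46, b=Δ1−h1·(2M1+M2)/6=-227/46
seg 2: a=-4, c=M2/2=435/46, d=(M3−M2)/(6·1)=-145/46, b=Δ2−h2·(2M2+M3)/6=-7/23
t_q=11/4 → seg 1, τ=3/4; S=1+-227/46·τ+-111/23·τ²+219/46·τ³=-10031/2944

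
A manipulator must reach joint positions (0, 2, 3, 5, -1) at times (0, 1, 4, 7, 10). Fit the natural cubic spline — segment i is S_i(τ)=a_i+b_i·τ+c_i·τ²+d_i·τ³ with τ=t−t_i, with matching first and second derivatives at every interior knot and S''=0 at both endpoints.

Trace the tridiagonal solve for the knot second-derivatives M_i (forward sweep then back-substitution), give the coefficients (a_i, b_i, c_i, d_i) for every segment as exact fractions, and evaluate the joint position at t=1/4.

Δ: Δ0=2, Δ1=1/3, Δ2=2/3, Δ3=-2
row 1: diag=8, rhs=-10; c'=3/8, d'=-5/4
row 2: denom=12−3·3/8=87/8; d'=(2−3·-5/4)/(87/8)=46/87
row 3: denom=12−3·8/29=324/29; d'=(-16−3·46/87)/(324/29)=-85/54
back: M3=-85/54
back: M2=46/87−8/29·-85/54=26/27
back: M1=-5/4−3/8·26/27=-29/18
M: M0=0, M1=-29/18, M2=26/27, M3=-85/54, M4=0
seg 0: a=0, c=M0/2=0, d=(M1−M0)/(6·1)=-29/108, b=Δ0−h0·(2M0+M1)/6=245/108
seg 1: a=2, c=M1/2=-29/36, d=(M2−M1)/(6·3)=139/972, b=Δ1−h1·(2M1+M2)/6=79/54
seg 2: a=3, c=M2/2=13/27, d=(M3−M2)/(6·3)=-137/972, b=Δ2−h2·(2M2+M3)/6=53/108
seg 3: a=5, c=M3/2=-85/108, d=(M4−M3)/(6·3)=85/972, b=Δ3−h3·(2M3+M4)/6=-23/54
t_q=1/4 → seg 0, τ=1/4; S=0+245/108·τ+0·τ²+-29/108·τ³=1297/2304

  seg 0: a=0 b=245/108 c=0 d=-29/108
  seg 1: a=2 b=79/54 c=-29/36 d=139/972
  seg 2: a=3 b=53/108 c=13/27 d=-137/972
  seg 3: a=5 b=-23/54 c=-85/108 d=85/972
S(1/4) = 1297/2304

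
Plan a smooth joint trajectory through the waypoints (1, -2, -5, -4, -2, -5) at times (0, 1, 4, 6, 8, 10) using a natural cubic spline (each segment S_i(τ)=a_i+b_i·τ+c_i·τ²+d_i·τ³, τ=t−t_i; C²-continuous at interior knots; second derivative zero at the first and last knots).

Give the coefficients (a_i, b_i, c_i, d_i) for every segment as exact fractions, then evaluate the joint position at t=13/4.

Δ: Δ0=-3, Δ1=-1, Δ2=1/2, Δ3=1, Δ4=-3/2
row 1: diag=8, rhs=12; c'=3/8, d'=3/2
row 2: denom=10−3·3/8=71/8; d'=(9−3·3/2)/(71/8)=36/71
row 3: denom=8−2·16/71=536/71; d'=(3−2·36/71)/(536/71)=141/536
row 4: denom=8−2·71/268=1001/134; d'=(-15−2·141/536)/(1001/134)=-4161/2002
back: M4=-4161/2002
back: M3=141/536−71/268·-4161/2002=1629/2002
back: M2=36/71−16/71·1629/2002=324/1001
back: M1=3/2−3/8·324/1001=1380/1001
M: M0=0, M1=1380/1001, M2=324/1001, M3=1629/2002, M4=-4161/2002, M5=0
seg 0: a=1, c=M0/2=0, d=(M1−M0)/(6·1)=230/1001, b=Δ0−h0·(2M0+M1)/6=-3233/1001
seg 1: a=-2, c=M1/2=690/1001, d=(M2−M1)/(6·3)=-16/273, b=Δ1−h1·(2M1+M2)/6=-2543/1001
seg 2: a=-5, c=M2/2=162/1001, d=(M3−M2)/(6·2)=327/8008, b=Δ2−h2·(2M2+M3)/6=1/77
seg 3: a=-4, c=M3/2=1629/4004, d=(M4−M3)/(6·2)=-965/4004, b=Δ3−h3·(2M3+M4)/6=329/286
seg 4: a=-2, c=M4/2=-4161/4004, d=(M5−M4)/(6·2)=1387/8008, b=Δ4−h4·(2M4+M5)/6=-229/2002
t_q=13/4 → seg 1, τ=9/4; S=-2+-2543/1001·τ+690/1001·τ²+-16/273·τ³=-39191/8008

  seg 0: a=1 b=-3233/1001 c=0 d=230/1001
  seg 1: a=-2 b=-2543/1001 c=690/1001 d=-16/273
  seg 2: a=-5 b=1/77 c=162/1001 d=327/8008
  seg 3: a=-4 b=329/286 c=1629/4004 d=-965/4004
  seg 4: a=-2 b=-229/2002 c=-4161/4004 d=1387/8008
S(13/4) = -39191/8008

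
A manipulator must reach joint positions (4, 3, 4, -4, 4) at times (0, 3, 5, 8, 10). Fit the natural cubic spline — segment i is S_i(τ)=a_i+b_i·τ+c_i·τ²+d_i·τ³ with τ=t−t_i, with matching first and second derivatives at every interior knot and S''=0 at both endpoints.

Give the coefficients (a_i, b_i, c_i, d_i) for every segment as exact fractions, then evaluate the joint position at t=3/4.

Δ: Δ0=-1/3, Δ1=1/2, Δ2=-8/3, Δ3=4
row 1: diag=10, rhs=5; c'=1/5, d'=1/2
row 2: denom=10−2·1/5=48/5; d'=(-19−2·1/2)/(48/5)=-25/12
row 3: denom=10−3·5/16=145/16; d'=(40−3·-25/12)/(145/16)=148/29
back: M3=148/29
back: M2=-25/12−5/16·148/29=-320/87
back: M1=1/2−1/5·-320/87=215/174
M: M0=0, M1=215/174, M2=-320/87, M3=148/29, M4=0
seg 0: a=4, c=M0/2=0, d=(M1−M0)/(6·3)=215/3132, b=Δ0−h0·(2M0+M1)/6=-331/348
seg 1: a=3, c=M1/2=215/348, d=(M2−M1)/(6·2)=-95/232, b=Δ1−h1·(2M1+M2)/6=157/174
seg 2: a=4, c=M2/2=-160/87, d=(M3−M2)/(6·3)=382/783, b=Δ2−h2·(2M2+M3)/6=-134/87
seg 3: a=-4, c=M3/2=74/29, d=(M4−M3)/(6·2)=-37/87, b=Δ3−h3·(2M3+M4)/6=52/87
t_q=3/4 → seg 0, τ=3/4; S=4+-331/348·τ+0·τ²+215/3132·τ³=24615/7424

  seg 0: a=4 b=-331/348 c=0 d=215/3132
  seg 1: a=3 b=157/174 c=215/348 d=-95/232
  seg 2: a=4 b=-134/87 c=-160/87 d=382/783
  seg 3: a=-4 b=52/87 c=74/29 d=-37/87
S(3/4) = 24615/7424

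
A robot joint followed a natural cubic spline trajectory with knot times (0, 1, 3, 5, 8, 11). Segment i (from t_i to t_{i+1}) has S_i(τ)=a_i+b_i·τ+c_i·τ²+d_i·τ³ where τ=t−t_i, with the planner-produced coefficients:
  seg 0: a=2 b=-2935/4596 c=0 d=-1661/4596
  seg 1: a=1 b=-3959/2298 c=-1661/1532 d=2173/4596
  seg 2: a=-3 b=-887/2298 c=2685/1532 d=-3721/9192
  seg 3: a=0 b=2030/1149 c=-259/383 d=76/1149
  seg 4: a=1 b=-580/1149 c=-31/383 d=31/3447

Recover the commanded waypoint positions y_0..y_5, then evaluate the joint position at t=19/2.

y_0=2 y_1=1 y_2=-3 y_3=0 y_4=1 y_5=-1
S(19/2) = 279/3064

y_0 = S_0(0) = a_0 = 2
y_1 = S_1(0) = a_1 = 1
y_2 = S_2(0) = a_2 = -3
y_3 = S_3(0) = a_3 = 0
y_4 = S_4(0) = a_4 = 1
y_5 = S_4(3) = -1
t_q=19/2 is in segment 4 (τ=3/2); S_4(τ)=279/3064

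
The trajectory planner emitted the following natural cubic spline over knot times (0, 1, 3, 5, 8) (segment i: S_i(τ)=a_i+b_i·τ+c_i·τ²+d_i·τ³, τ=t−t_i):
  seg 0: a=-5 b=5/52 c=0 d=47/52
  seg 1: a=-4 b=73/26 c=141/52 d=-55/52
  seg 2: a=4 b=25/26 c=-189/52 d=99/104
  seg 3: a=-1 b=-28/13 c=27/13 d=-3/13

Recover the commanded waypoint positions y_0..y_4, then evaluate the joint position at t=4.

y_0=-5 y_1=-4 y_2=4 y_3=-1 y_4=5
S(4) = 237/104

y_0 = S_0(0) = a_0 = -5
y_1 = S_1(0) = a_1 = -4
y_2 = S_2(0) = a_2 = 4
y_3 = S_3(0) = a_3 = -1
y_4 = S_3(3) = 5
t_q=4 is in segment 2 (τ=1); S_2(τ)=237/104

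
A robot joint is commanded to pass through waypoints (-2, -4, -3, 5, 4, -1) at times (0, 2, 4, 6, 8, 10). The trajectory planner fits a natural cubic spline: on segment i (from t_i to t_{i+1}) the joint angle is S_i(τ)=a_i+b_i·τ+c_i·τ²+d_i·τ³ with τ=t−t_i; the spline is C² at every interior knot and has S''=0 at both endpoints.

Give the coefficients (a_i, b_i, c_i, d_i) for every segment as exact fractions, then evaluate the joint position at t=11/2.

  seg 0: a=-2 b=-449/418 c=0 d=31/1672
  seg 1: a=-4 b=-178/209 c=93/836 d=59/209
  seg 2: a=-3 b=623/209 c=1509/836 d=-57/88
  seg 3: a=5 b=1015/418 c=-435/209 d=129/418
  seg 4: a=4 b=-917/418 c=-48/209 d=8/209
S(11/2) = 44763/13376

Δ: Δ0=-1, Δ1=1/2, Δ2=4, Δ3=-1/2, Δ4=-5/2
row 1: diag=8, rhs=9; c'=1/4, d'=9/8
row 2: denom=8−2·1/4=15/2; d'=(21−2·9/8)/(15/2)=5/2
row 3: denom=8−2·4/15=112/15; d'=(-27−2·5/2)/(112/15)=-30/7
row 4: denom=8−2·15/56=209/28; d'=(-12−2·-30/7)/(209/28)=-96/209
back: M4=-96/209
back: M3=-30/7−15/56·-96/209=-870/209
back: M2=5/2−4/15·-870/209=1509/418
back: M1=9/8−1/4·1509/418=93/418
M: M0=0, M1=93/418, M2=1509/418, M3=-870/209, M4=-96/209, M5=0
seg 0: a=-2, c=M0/2=0, d=(M1−M0)/(6·2)=31/1672, b=Δ0−h0·(2M0+M1)/6=-449/418
seg 1: a=-4, c=M1/2=93/836, d=(M2−M1)/(6·2)=59/209, b=Δ1−h1·(2M1+M2)/6=-178/209
seg 2: a=-3, c=M2/2=1509/836, d=(M3−M2)/(6·2)=-57/88, b=Δ2−h2·(2M2+M3)/6=623/209
seg 3: a=5, c=M3/2=-435/209, d=(M4−M3)/(6·2)=129/418, b=Δ3−h3·(2M3+M4)/6=1015/418
seg 4: a=4, c=M4/2=-48/209, d=(M5−M4)/(6·2)=8/209, b=Δ4−h4·(2M4+M5)/6=-917/418
t_q=11/2 → seg 2, τ=3/2; S=-3+623/209·τ+1509/836·τ²+-57/88·τ³=44763/13376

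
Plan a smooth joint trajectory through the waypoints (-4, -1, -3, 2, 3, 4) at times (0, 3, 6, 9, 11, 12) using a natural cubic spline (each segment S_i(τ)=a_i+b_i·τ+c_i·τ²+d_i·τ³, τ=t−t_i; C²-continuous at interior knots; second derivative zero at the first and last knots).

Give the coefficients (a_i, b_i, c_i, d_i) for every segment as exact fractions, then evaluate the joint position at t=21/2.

  seg 0: a=-4 b=211/128 c=0 d=-83/1152
  seg 1: a=-1 b=-19/64 c=-83/128 d=605/3456
  seg 2: a=-3 b=69/128 c=89/96 d=-635/3456
  seg 3: a=2 b=73/64 c=-93/128 d=13/64
  seg 4: a=3 b=43/64 c=63/128 d=-21/128
S(21/2) = 707/256

Δ: Δ0=1, Δ1=-2/3, Δ2=5/3, Δ3=1/2, Δ4=1
row 1: diag=12, rhs=-10; c'=1/4, d'=-5/6
row 2: denom=12−3·1/4=45/4; d'=(14−3·-5/6)/(45/4)=22/15
row 3: denom=10−3·4/15=46/5; d'=(-7−3·22/15)/(46/5)=-57/46
row 4: denom=6−2·5/23=128/23; d'=(3−2·-57/46)/(128/23)=63/64
back: M4=63/64
back: M3=-57/46−5/23·63/64=-93/64
back: M2=22/15−4/15·-93/64=89/48
back: M1=-5/6−1/4·89/48=-83/64
M: M0=0, M1=-83/64, M2=89/48, M3=-93/64, M4=63/64, M5=0
seg 0: a=-4, c=M0/2=0, d=(M1−M0)/(6·3)=-83/1152, b=Δ0−h0·(2M0+M1)/6=211/128
seg 1: a=-1, c=M1/2=-83/128, d=(M2−M1)/(6·3)=605/3456, b=Δ1−h1·(2M1+M2)/6=-19/64
seg 2: a=-3, c=M2/2=89/96, d=(M3−M2)/(6·3)=-635/3456, b=Δ2−h2·(2M2+M3)/6=69/128
seg 3: a=2, c=M3/2=-93/128, d=(M4−M3)/(6·2)=13/64, b=Δ3−h3·(2M3+M4)/6=73/64
seg 4: a=3, c=M4/2=63/128, d=(M5−M4)/(6·1)=-21/128, b=Δ4−h4·(2M4+M5)/6=43/64
t_q=21/2 → seg 3, τ=3/2; S=2+73/64·τ+-93/128·τ²+13/64·τ³=707/256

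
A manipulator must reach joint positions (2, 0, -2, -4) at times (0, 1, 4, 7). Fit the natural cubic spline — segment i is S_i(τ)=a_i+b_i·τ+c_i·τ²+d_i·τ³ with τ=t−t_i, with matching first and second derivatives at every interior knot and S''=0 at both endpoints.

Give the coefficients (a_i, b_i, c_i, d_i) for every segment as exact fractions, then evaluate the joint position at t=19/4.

  seg 0: a=2 b=-190/87 c=0 d=16/87
  seg 1: a=0 b=-142/87 c=16/29 d=-20/261
  seg 2: a=-2 b=-34/87 c=-4/29 d=4/261
S(19/4) = -1097/464

Δ: Δ0=-2, Δ1=-2/3, Δ2=-2/3
row 1: diag=8, rhs=8; c'=3/8, d'=1
row 2: denom=12−3·3/8=87/8; d'=(0−3·1)/(87/8)=-8/29
back: M2=-8/29
back: M1=1−3/8·-8/29=32/29
M: M0=0, M1=32/29, M2=-8/29, M3=0
seg 0: a=2, c=M0/2=0, d=(M1−M0)/(6·1)=16/87, b=Δ0−h0·(2M0+M1)/6=-190/87
seg 1: a=0, c=M1/2=16/29, d=(M2−M1)/(6·3)=-20/261, b=Δ1−h1·(2M1+M2)/6=-142/87
seg 2: a=-2, c=M2/2=-4/29, d=(M3−M2)/(6·3)=4/261, b=Δ2−h2·(2M2+M3)/6=-34/87
t_q=19/4 → seg 2, τ=3/4; S=-2+-34/87·τ+-4/29·τ²+4/261·τ³=-1097/464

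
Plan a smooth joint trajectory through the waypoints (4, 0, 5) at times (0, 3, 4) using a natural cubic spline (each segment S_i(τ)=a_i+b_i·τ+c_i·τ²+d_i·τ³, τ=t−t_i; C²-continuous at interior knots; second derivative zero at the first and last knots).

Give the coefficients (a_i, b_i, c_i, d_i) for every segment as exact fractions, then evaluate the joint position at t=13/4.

  seg 0: a=4 b=-89/24 c=0 d=19/72
  seg 1: a=0 b=41/12 c=19/8 d=-19/24
S(13/4) = 507/512

Δ: Δ0=-4/3, Δ1=5
row 1: diag=8, rhs=38; c'=1/8, d'=19/4
back: M1=19/4
M: M0=0, M1=19/4, M2=0
seg 0: a=4, c=M0/2=0, d=(M1−M0)/(6·3)=19/72, b=Δ0−h0·(2M0+M1)/6=-89/24
seg 1: a=0, c=M1/2=19/8, d=(M2−M1)/(6·1)=-19/24, b=Δ1−h1·(2M1+M2)/6=41/12
t_q=13/4 → seg 1, τ=1/4; S=0+41/12·τ+19/8·τ²+-19/24·τ³=507/512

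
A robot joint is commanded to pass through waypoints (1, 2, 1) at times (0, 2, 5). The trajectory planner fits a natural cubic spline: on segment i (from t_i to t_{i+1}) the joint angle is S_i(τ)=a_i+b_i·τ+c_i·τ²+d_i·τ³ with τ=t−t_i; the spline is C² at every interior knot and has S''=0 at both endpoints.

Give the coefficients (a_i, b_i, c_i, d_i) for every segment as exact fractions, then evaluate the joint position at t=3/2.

Δ: Δ0=1/2, Δ1=-1/3
row 1: diag=10, rhs=-5; c'=3/10, d'=-1/2
back: M1=-1/2
M: M0=0, M1=-1/2, M2=0
seg 0: a=1, c=M0/2=0, d=(M1−M0)/(6·2)=-1/24, b=Δ0−h0·(2M0+M1)/6=2/3
seg 1: a=2, c=M1/2=-1/4, d=(M2−M1)/(6·3)=1/36, b=Δ1−h1·(2M1+M2)/6=1/6
t_q=3/2 → seg 0, τ=3/2; S=1+2/3·τ+0·τ²+-1/24·τ³=119/64

  seg 0: a=1 b=2/3 c=0 d=-1/24
  seg 1: a=2 b=1/6 c=-1/4 d=1/36
S(3/2) = 119/64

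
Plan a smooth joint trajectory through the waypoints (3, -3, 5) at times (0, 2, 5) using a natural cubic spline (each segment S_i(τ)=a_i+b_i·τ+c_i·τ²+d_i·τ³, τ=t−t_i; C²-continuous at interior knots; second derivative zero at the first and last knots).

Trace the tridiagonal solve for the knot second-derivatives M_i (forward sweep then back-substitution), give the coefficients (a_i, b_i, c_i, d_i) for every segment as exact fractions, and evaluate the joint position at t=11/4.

Δ: Δ0=-3, Δ1=8/3
row 1: diag=10, rhs=34; c'=3/10, d'=17/5
back: M1=17/5
M: M0=0, M1=17/5, M2=0
seg 0: a=3, c=M0/2=0, d=(M1−M0)/(6·2)=17/60, b=Δ0−h0·(2M0+M1)/6=-62/15
seg 1: a=-3, c=M1/2=17/10, d=(M2−M1)/(6·3)=-17/90, b=Δ1−h1·(2M1+M2)/6=-11/15
t_q=11/4 → seg 1, τ=3/4; S=-3+-11/15·τ+17/10·τ²+-17/90·τ³=-1711/640

  seg 0: a=3 b=-62/15 c=0 d=17/60
  seg 1: a=-3 b=-11/15 c=17/10 d=-17/90
S(11/4) = -1711/640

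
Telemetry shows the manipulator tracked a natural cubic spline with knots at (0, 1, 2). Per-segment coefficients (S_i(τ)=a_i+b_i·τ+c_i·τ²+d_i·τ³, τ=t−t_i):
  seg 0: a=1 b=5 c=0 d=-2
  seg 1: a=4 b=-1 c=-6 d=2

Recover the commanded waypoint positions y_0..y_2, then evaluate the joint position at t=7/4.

y_0=1 y_1=4 y_2=-1
S(7/4) = 23/32

y_0 = S_0(0) = a_0 = 1
y_1 = S_1(0) = a_1 = 4
y_2 = S_1(1) = -1
t_q=7/4 is in segment 1 (τ=3/4); S_1(τ)=23/32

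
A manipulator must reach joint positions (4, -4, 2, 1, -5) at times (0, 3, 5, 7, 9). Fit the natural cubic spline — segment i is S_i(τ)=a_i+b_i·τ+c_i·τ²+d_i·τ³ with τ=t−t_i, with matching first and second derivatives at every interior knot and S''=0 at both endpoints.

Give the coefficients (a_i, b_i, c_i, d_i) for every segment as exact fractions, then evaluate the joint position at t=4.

  seg 0: a=4 b=-4009/852 c=0 d=193/852
  seg 1: a=-4 b=601/426 c=579/284 d=-265/426
  seg 2: a=2 b=895/426 c=-481/284 d=335/1704
  seg 3: a=1 b=-493/213 c=-73/142 d=73/852
S(4) = -333/284

Δ: Δ0=-8/3, Δ1=3, Δ2=-1/2, Δ3=-3
row 1: diag=10, rhs=34; c'=1/5, d'=17/5
row 2: denom=8−2·1/5=38/5; d'=(-21−2·17/5)/(38/5)=-139/38
row 3: denom=8−2·5/19=142/19; d'=(-15−2·-139/38)/(142/19)=-73/71
back: M3=-73/71
back: M2=-139/38−5/19·-73/71=-481/142
back: M1=17/5−1/5·-481/142=579/142
M: M0=0, M1=579/142, M2=-481/142, M3=-73/71, M4=0
seg 0: a=4, c=M0/2=0, d=(M1−M0)/(6·3)=193/852, b=Δ0−h0·(2M0+M1)/6=-4009/852
seg 1: a=-4, c=M1/2=579/284, d=(M2−M1)/(6·2)=-265/426, b=Δ1−h1·(2M1+M2)/6=601/426
seg 2: a=2, c=M2/2=-481/284, d=(M3−M2)/(6·2)=335/1704, b=Δ2−h2·(2M2+M3)/6=895/426
seg 3: a=1, c=M3/2=-73/142, d=(M4−M3)/(6·2)=73/852, b=Δ3−h3·(2M3+M4)/6=-493/213
t_q=4 → seg 1, τ=1; S=-4+601/426·τ+579/284·τ²+-265/426·τ³=-333/284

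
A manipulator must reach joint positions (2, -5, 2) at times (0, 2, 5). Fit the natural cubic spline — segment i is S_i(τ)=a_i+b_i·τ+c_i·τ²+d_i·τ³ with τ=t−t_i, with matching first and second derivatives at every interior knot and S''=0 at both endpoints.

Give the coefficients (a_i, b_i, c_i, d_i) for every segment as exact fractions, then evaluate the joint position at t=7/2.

  seg 0: a=2 b=-14/3 c=0 d=7/24
  seg 1: a=-5 b=-7/6 c=7/4 d=-7/36
S(7/2) = -111/32

Δ: Δ0=-7/2, Δ1=7/3
row 1: diag=10, rhs=35; c'=3/10, d'=7/2
back: M1=7/2
M: M0=0, M1=7/2, M2=0
seg 0: a=2, c=M0/2=0, d=(M1−M0)/(6·2)=7/24, b=Δ0−h0·(2M0+M1)/6=-14/3
seg 1: a=-5, c=M1/2=7/4, d=(M2−M1)/(6·3)=-7/36, b=Δ1−h1·(2M1+M2)/6=-7/6
t_q=7/2 → seg 1, τ=3/2; S=-5+-7/6·τ+7/4·τ²+-7/36·τ³=-111/32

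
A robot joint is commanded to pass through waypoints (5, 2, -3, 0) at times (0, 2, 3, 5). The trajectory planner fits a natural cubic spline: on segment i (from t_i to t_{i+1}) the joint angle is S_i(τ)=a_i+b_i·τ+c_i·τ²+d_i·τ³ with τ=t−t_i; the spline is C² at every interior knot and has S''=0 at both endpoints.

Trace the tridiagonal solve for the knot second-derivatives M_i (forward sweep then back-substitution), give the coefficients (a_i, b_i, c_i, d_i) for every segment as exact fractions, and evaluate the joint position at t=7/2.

  seg 0: a=5 b=1/14 c=0 d=-11/28
  seg 1: a=2 b=-65/14 c=-33/14 d=2
  seg 2: a=-3 b=-47/14 c=51/14 d=-17/28
S(7/2) = -123/32

Δ: Δ0=-3/2, Δ1=-5, Δ2=3/2
row 1: diag=6, rhs=-21; c'=1/6, d'=-7/2
row 2: denom=6−1·1/6=35/6; d'=(39−1·-7/2)/(35/6)=51/7
back: M2=51/7
back: M1=-7/2−1/6·51/7=-33/7
M: M0=0, M1=-33/7, M2=51/7, M3=0
seg 0: a=5, c=M0/2=0, d=(M1−M0)/(6·2)=-11/28, b=Δ0−h0·(2M0+M1)/6=1/14
seg 1: a=2, c=M1/2=-33/14, d=(M2−M1)/(6·1)=2, b=Δ1−h1·(2M1+M2)/6=-65/14
seg 2: a=-3, c=M2/2=51/14, d=(M3−M2)/(6·2)=-17/28, b=Δ2−h2·(2M2+M3)/6=-47/14
t_q=7/2 → seg 2, τ=1/2; S=-3+-47/14·τ+51/14·τ²+-17/28·τ³=-123/32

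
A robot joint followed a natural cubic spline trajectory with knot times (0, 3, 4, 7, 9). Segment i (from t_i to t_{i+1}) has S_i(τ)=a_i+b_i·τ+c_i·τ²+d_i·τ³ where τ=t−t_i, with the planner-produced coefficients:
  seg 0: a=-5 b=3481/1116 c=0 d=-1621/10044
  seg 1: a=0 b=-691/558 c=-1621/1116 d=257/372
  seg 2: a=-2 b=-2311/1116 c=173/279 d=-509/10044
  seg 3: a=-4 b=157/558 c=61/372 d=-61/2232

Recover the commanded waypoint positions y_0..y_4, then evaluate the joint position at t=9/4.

y_0 = S_0(0) = a_0 = -5
y_1 = S_1(0) = a_1 = 0
y_2 = S_2(0) = a_2 = -2
y_3 = S_3(0) = a_3 = -4
y_4 = S_3(2) = -3
t_q=9/4 is in segment 0 (τ=9/4); S_0(τ)=1427/7936

y_0=-5 y_1=0 y_2=-2 y_3=-4 y_4=-3
S(9/4) = 1427/7936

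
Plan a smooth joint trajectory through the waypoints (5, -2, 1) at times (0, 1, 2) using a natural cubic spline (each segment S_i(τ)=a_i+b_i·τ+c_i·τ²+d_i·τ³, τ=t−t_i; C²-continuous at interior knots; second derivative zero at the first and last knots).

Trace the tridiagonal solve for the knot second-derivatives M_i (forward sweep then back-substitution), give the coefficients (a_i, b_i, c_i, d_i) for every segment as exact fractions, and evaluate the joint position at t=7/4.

  seg 0: a=5 b=-19/2 c=0 d=5/2
  seg 1: a=-2 b=-2 c=15/2 d=-5/2
S(7/4) = -43/128

Δ: Δ0=-7, Δ1=3
row 1: diag=4, rhs=60; c'=1/4, d'=15
back: M1=15
M: M0=0, M1=15, M2=0
seg 0: a=5, c=M0/2=0, d=(M1−M0)/(6·1)=5/2, b=Δ0−h0·(2M0+M1)/6=-19/2
seg 1: a=-2, c=M1/2=15/2, d=(M2−M1)/(6·1)=-5/2, b=Δ1−h1·(2M1+M2)/6=-2
t_q=7/4 → seg 1, τ=3/4; S=-2+-2·τ+15/2·τ²+-5/2·τ³=-43/128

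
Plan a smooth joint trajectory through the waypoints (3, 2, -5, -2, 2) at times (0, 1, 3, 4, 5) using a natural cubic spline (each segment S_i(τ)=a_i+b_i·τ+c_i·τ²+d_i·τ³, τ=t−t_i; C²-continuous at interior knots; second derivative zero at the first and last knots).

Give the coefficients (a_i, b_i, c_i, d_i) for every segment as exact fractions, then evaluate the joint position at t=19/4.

Δ: Δ0=-1, Δ1=-7/2, Δ2=3, Δ3=4
row 1: diag=6, rhs=-15; c'=1/3, d'=-5/2
row 2: denom=6−2·1/3=16/3; d'=(39−2·-5/2)/(16/3)=33/4
row 3: denom=4−1·3/16=61/16; d'=(6−1·33/4)/(61/16)=-36/61
back: M3=-36/61
back: M2=33/4−3/16·-36/61=510/61
back: M1=-5/2−1/3·510/61=-645/122
M: M0=0, M1=-645/122, M2=510/61, M3=-36/61, M4=0
seg 0: a=3, c=M0/2=0, d=(M1−M0)/(6·1)=-215/244, b=Δ0−h0·(2M0+M1)/6=-29/244
seg 1: a=2, c=M1/2=-645/244, d=(M2−M1)/(6·2)=555/488, b=Δ1−h1·(2M1+M2)/6=-337/122
seg 2: a=-5, c=M2/2=255/61, d=(M3−M2)/(6·1)=-91/61, b=Δ2−h2·(2M2+M3)/6=19/61
seg 3: a=-2, c=M3/2=-18/61, d=(M4−M3)/(6·1)=6/61, b=Δ3−h3·(2M3+M4)/6=256/61
t_q=19/4 → seg 3, τ=3/4; S=-2+256/61·τ+-18/61·τ²+6/61·τ³=1997/1952

  seg 0: a=3 b=-29/244 c=0 d=-215/244
  seg 1: a=2 b=-337/122 c=-645/244 d=555/488
  seg 2: a=-5 b=19/61 c=255/61 d=-91/61
  seg 3: a=-2 b=256/61 c=-18/61 d=6/61
S(19/4) = 1997/1952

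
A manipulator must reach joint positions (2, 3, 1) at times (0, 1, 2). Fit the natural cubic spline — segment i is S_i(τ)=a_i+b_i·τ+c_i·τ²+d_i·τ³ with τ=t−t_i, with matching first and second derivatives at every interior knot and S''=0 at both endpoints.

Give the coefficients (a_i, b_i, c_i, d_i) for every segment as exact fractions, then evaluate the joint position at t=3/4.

  seg 0: a=2 b=7/4 c=0 d=-3/4
  seg 1: a=3 b=-1/2 c=-9/4 d=3/4
S(3/4) = 767/256

Δ: Δ0=1, Δ1=-2
row 1: diag=4, rhs=-18; c'=1/4, d'=-9/2
back: M1=-9/2
M: M0=0, M1=-9/2, M2=0
seg 0: a=2, c=M0/2=0, d=(M1−M0)/(6·1)=-3/4, b=Δ0−h0·(2M0+M1)/6=7/4
seg 1: a=3, c=M1/2=-9/4, d=(M2−M1)/(6·1)=3/4, b=Δ1−h1·(2M1+M2)/6=-1/2
t_q=3/4 → seg 0, τ=3/4; S=2+7/4·τ+0·τ²+-3/4·τ³=767/256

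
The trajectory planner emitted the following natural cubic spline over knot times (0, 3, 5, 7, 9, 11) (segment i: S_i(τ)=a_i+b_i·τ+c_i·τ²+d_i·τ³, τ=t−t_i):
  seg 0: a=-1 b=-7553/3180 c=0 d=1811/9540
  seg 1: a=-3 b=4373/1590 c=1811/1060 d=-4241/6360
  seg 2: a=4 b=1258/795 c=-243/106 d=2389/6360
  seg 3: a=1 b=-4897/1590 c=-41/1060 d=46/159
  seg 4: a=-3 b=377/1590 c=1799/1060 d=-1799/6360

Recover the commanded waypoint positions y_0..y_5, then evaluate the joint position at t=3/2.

y_0=-1 y_1=-3 y_2=4 y_3=1 y_4=-3 y_5=2
S(3/2) = -33259/8480

y_0 = S_0(0) = a_0 = -1
y_1 = S_1(0) = a_1 = -3
y_2 = S_2(0) = a_2 = 4
y_3 = S_3(0) = a_3 = 1
y_4 = S_4(0) = a_4 = -3
y_5 = S_4(2) = 2
t_q=3/2 is in segment 0 (τ=3/2); S_0(τ)=-33259/8480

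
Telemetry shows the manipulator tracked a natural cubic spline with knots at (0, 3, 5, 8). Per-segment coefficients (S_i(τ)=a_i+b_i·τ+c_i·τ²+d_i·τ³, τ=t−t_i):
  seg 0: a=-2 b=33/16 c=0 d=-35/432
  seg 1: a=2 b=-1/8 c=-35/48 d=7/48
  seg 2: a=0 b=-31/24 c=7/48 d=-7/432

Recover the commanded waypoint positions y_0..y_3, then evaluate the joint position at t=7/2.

y_0 = S_0(0) = a_0 = -2
y_1 = S_1(0) = a_1 = 2
y_2 = S_2(0) = a_2 = 0
y_3 = S_2(3) = -3
t_q=7/2 is in segment 1 (τ=1/2); S_1(τ)=227/128

y_0=-2 y_1=2 y_2=0 y_3=-3
S(7/2) = 227/128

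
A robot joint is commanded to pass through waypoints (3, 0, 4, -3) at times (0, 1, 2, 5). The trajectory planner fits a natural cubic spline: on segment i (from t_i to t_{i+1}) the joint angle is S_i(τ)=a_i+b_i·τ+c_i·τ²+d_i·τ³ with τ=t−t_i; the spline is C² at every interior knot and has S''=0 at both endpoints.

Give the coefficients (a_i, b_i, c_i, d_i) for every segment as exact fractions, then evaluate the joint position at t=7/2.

  seg 0: a=3 b=-466/93 c=0 d=187/93
  seg 1: a=0 b=95/93 c=187/31 d=-284/93
  seg 2: a=4 b=365/93 c=-97/31 d=97/279
S(7/2) = 997/248

Δ: Δ0=-3, Δ1=4, Δ2=-7/3
row 1: diag=4, rhs=42; c'=1/4, d'=21/2
row 2: denom=8−1·1/4=31/4; d'=(-38−1·21/2)/(31/4)=-194/31
back: M2=-194/31
back: M1=21/2−1/4·-194/31=374/31
M: M0=0, M1=374/31, M2=-194/31, M3=0
seg 0: a=3, c=M0/2=0, d=(M1−M0)/(6·1)=187/93, b=Δ0−h0·(2M0+M1)/6=-466/93
seg 1: a=0, c=M1/2=187/31, d=(M2−M1)/(6·1)=-284/93, b=Δ1−h1·(2M1+M2)/6=95/93
seg 2: a=4, c=M2/2=-97/31, d=(M3−M2)/(6·3)=97/279, b=Δ2−h2·(2M2+M3)/6=365/93
t_q=7/2 → seg 2, τ=3/2; S=4+365/93·τ+-97/31·τ²+97/279·τ³=997/248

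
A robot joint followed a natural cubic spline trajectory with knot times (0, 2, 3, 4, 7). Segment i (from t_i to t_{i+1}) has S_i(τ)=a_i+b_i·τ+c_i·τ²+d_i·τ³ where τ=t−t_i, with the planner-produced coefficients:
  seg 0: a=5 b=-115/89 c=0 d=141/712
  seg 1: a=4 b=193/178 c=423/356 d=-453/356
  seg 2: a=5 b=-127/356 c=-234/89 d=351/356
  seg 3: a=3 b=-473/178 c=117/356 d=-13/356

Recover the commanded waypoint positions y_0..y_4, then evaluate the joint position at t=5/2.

y_0 = S_0(0) = a_0 = 5
y_1 = S_1(0) = a_1 = 4
y_2 = S_2(0) = a_2 = 5
y_3 = S_3(0) = a_3 = 3
y_4 = S_3(3) = -3
t_q=5/2 is in segment 1 (τ=1/2); S_1(τ)=13329/2848

y_0=5 y_1=4 y_2=5 y_3=3 y_4=-3
S(5/2) = 13329/2848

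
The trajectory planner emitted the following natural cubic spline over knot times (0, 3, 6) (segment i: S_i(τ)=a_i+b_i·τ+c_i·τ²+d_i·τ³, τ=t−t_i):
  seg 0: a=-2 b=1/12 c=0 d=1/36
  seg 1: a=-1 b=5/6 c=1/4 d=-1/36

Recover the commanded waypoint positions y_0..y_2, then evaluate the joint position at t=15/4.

y_0=-2 y_1=-1 y_2=3
S(15/4) = -63/256

y_0 = S_0(0) = a_0 = -2
y_1 = S_1(0) = a_1 = -1
y_2 = S_1(3) = 3
t_q=15/4 is in segment 1 (τ=3/4); S_1(τ)=-63/256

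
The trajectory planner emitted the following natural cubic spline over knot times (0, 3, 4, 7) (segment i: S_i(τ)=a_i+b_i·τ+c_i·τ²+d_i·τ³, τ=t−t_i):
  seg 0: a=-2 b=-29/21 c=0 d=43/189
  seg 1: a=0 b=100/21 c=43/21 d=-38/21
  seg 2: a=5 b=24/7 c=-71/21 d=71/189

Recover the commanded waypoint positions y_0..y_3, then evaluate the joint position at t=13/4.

y_0=-2 y_1=0 y_2=5 y_3=-5
S(13/4) = 289/224

y_0 = S_0(0) = a_0 = -2
y_1 = S_1(0) = a_1 = 0
y_2 = S_2(0) = a_2 = 5
y_3 = S_2(3) = -5
t_q=13/4 is in segment 1 (τ=1/4); S_1(τ)=289/224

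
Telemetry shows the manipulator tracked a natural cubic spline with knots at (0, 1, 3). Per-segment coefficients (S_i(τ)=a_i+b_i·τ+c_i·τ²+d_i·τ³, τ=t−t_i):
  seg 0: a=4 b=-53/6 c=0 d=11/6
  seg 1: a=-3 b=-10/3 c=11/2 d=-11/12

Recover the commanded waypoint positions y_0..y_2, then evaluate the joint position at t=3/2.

y_0 = S_0(0) = a_0 = 4
y_1 = S_1(0) = a_1 = -3
y_2 = S_1(2) = 5
t_q=3/2 is in segment 1 (τ=1/2); S_1(τ)=-109/32

y_0=4 y_1=-3 y_2=5
S(3/2) = -109/32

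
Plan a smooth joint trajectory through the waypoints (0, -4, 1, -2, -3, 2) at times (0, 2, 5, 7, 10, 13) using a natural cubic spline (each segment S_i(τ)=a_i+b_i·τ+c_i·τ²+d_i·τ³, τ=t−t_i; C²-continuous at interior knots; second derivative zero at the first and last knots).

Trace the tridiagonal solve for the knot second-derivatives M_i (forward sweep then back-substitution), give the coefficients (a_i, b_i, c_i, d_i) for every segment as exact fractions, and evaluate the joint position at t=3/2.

  seg 0: a=0 b=-9745/3207 c=0 d=3331/12828
  seg 1: a=-4 b=248/3207 c=3331/2138 d=-6595/19242
  seg 2: a=1 b=1099/6414 c=-1632/1069 d=1108/3207
  seg 3: a=-2 b=-11477/6414 c=584/1069 d=-391/19242
  seg 4: a=-3 b=3014/3207 c=777/2138 d=-259/6414
S(3/2) = -125941/34208

Δ: Δ0=-2, Δ1=5/3, Δ2=-3/2, Δ3=-1/3, Δ4=5/3
row 1: diag=10, rhs=22; c'=3/10, d'=11/5
row 2: denom=10−3·3/10=91/10; d'=(-19−3·11/5)/(91/10)=-256/91
row 3: denom=10−2·20/91=870/91; d'=(7−2·-256/91)/(870/91)=383/290
row 4: denom=12−3·91/290=3207/290; d'=(12−3·383/290)/(3207/290)=777/1069
back: M4=777/1069
back: M3=383/290−91/290·777/1069=1168/1069
back: M2=-256/91−20/91·1168/1069=-3264/1069
back: M1=11/5−3/10·-3264/1069=3331/1069
M: M0=0, M1=3331/1069, M2=-3264/1069, M3=1168/1069, M4=777/1069, M5=0
seg 0: a=0, c=M0/2=0, d=(M1−M0)/(6·2)=3331/12828, b=Δ0−h0·(2M0+M1)/6=-9745/3207
seg 1: a=-4, c=M1/2=3331/2138, d=(M2−M1)/(6·3)=-6595/19242, b=Δ1−h1·(2M1+M2)/6=248/3207
seg 2: a=1, c=M2/2=-1632/1069, d=(M3−M2)/(6·2)=1108/3207, b=Δ2−h2·(2M2+M3)/6=1099/6414
seg 3: a=-2, c=M3/2=584/1069, d=(M4−M3)/(6·3)=-391/19242, b=Δ3−h3·(2M3+M4)/6=-11477/6414
seg 4: a=-3, c=M4/2=777/2138, d=(M5−M4)/(6·3)=-259/6414, b=Δ4−h4·(2M4+M5)/6=3014/3207
t_q=3/2 → seg 0, τ=3/2; S=0+-9745/3207·τ+0·τ²+3331/12828·τ³=-125941/34208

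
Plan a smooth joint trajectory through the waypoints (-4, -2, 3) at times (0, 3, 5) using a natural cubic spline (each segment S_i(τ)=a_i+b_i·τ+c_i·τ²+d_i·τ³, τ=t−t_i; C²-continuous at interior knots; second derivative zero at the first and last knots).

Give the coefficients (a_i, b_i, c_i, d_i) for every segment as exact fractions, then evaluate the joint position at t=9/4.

  seg 0: a=-4 b=7/60 c=0 d=11/180
  seg 1: a=-2 b=53/30 c=11/20 d=-11/120
S(9/4) = -3893/1280

Δ: Δ0=2/3, Δ1=5/2
row 1: diag=10, rhs=11; c'=1/5, d'=11/10
back: M1=11/10
M: M0=0, M1=11/10, M2=0
seg 0: a=-4, c=M0/2=0, d=(M1−M0)/(6·3)=11/180, b=Δ0−h0·(2M0+M1)/6=7/60
seg 1: a=-2, c=M1/2=11/20, d=(M2−M1)/(6·2)=-11/120, b=Δ1−h1·(2M1+M2)/6=53/30
t_q=9/4 → seg 0, τ=9/4; S=-4+7/60·τ+0·τ²+11/180·τ³=-3893/1280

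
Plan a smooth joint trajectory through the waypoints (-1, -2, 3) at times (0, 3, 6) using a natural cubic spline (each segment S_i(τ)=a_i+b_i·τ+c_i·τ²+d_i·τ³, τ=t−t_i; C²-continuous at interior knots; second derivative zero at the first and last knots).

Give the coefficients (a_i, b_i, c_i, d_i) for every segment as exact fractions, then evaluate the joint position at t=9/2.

  seg 0: a=-1 b=-5/6 c=0 d=1/18
  seg 1: a=-2 b=2/3 c=1/2 d=-1/18
S(9/2) = -1/16

Δ: Δ0=-1/3, Δ1=5/3
row 1: diag=12, rhs=12; c'=1/4, d'=1
back: M1=1
M: M0=0, M1=1, M2=0
seg 0: a=-1, c=M0/2=0, d=(M1−M0)/(6·3)=1/18, b=Δ0−h0·(2M0+M1)/6=-5/6
seg 1: a=-2, c=M1/2=1/2, d=(M2−M1)/(6·3)=-1/18, b=Δ1−h1·(2M1+M2)/6=2/3
t_q=9/2 → seg 1, τ=3/2; S=-2+2/3·τ+1/2·τ²+-1/18·τ³=-1/16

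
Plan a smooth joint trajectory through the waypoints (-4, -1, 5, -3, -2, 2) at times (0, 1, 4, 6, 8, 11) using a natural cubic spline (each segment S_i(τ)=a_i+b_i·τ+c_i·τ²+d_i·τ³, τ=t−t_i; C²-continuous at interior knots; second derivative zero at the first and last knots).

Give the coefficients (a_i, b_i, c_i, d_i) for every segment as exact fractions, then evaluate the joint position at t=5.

Δ: Δ0=3, Δ1=2, Δ2=-4, Δ3=1/2, Δ4=4/3
row 1: diag=8, rhs=-6; c'=3/8, d'=-3/4
row 2: denom=10−3·3/8=71/8; d'=(-36−3·-3/4)/(71/8)=-270/71
row 3: denom=8−2·16/71=536/71; d'=(27−2·-270/71)/(536/71)=2457/536
row 4: denom=10−2·71/268=1269/134; d'=(5−2·2457/536)/(1269/134)=-1117/2538
back: M4=-1117/2538
back: M3=2457/536−71/268·-1117/2538=5965/1269
back: M2=-270/71−16/71·5965/1269=-6170/1269
back: M1=-3/4−3/8·-6170/1269=454/423
M: M0=0, M1=454/423, M2=-6170/1269, M3=5965/1269, M4=-1117/2538, M5=0
seg 0: a=-4, c=M0/2=0, d=(M1−M0)/(6·1)=227/1269, b=Δ0−h0·(2M0+M1)/6=3580/1269
seg 1: a=-1, c=M1/2=227/423, d=(M2−M1)/(6·3)=-3766/11421, b=Δ1−h1·(2M1+M2)/6=4261/1269
seg 2: a=5, c=M2/2=-3085/1269, d=(M3−M2)/(6·2)=4045/5076, b=Δ2−h2·(2M2+M3)/6=-2951/1269
seg 3: a=-3, c=M3/2=5965/2538, d=(M4−M3)/(6·2)=-4349/10152, b=Δ3−h3·(2M3+M4)/6=-1052/423
seg 4: a=-2, c=M4/2=-1117/5076, d=(M5−M4)/(6·3)=1117/45684, b=Δ4−h4·(2M4+M5)/6=4501/2538
t_q=5 → seg 2, τ=1; S=5+-2951/1269·τ+-3085/1269·τ²+4045/5076·τ³=5281/5076

  seg 0: a=-4 b=3580/1269 c=0 d=227/1269
  seg 1: a=-1 b=4261/1269 c=227/423 d=-3766/11421
  seg 2: a=5 b=-2951/1269 c=-3085/1269 d=4045/5076
  seg 3: a=-3 b=-1052/423 c=5965/2538 d=-4349/10152
  seg 4: a=-2 b=4501/2538 c=-1117/5076 d=1117/45684
S(5) = 5281/5076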